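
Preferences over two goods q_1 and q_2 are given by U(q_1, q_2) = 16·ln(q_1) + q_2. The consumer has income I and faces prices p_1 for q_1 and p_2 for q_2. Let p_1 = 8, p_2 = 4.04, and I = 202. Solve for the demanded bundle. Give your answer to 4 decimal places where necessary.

q_1* = 8.08, q_2* = 34

So q_1*(p_1,p_2) = 16·p_2/p_1, independent of income; and q_2* = (I − 16·p_2)/p_2.
At the given prices: q_1* = 16·4.04/8 = 8.08, and q_2* = 34.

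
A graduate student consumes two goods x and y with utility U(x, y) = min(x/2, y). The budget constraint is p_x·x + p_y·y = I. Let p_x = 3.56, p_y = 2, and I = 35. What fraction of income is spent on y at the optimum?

share on y = 0.2193

With perfect complements, no substitution: consume in ratio x:y = 2:1.
Budget: p_x·x + p_y·(1/2)·x = I, so (2·p_x + p_y)·x = 2·I.
Demand: x*(p_x,p_y,I) = 2·I/(2·p_x + p_y), y* = I/(2·p_x + p_y).
Here 2·3.56 + 2 = 9.12, giving x* = 7.6754 and y* = 3.8377.
Expenditure on y: 2·3.8377 = 7.6754; share = 0.2193.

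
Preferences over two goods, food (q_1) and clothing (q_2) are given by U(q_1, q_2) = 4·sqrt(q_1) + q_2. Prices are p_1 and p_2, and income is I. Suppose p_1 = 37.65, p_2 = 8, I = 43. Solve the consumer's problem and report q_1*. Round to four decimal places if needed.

Utility is quasi-linear in q_2; the FOC for q_1 is 2/√q_1 = p_1/p_2.
Solve: √q_1 = 2·p_2/p_1, so q_1*(p_1,p_2) = (2·p_2/p_1)², and q_2* = (I − p_1·q_1*)/p_2.
Plugging in: q_1* = (2·8/37.65)² = 0.1806.

q_1* = 0.1806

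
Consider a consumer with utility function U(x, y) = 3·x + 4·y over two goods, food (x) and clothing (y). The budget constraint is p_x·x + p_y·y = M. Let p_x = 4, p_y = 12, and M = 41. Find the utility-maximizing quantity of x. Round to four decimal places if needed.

x* = 10.25

Numerically: x* = 10.25, y* = 0.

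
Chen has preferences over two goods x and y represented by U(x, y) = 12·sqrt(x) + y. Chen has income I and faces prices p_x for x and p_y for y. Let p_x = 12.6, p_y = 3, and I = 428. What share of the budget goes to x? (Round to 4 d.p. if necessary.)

share on x = 0.0601

MU_x = 6/√x, MU_y = 1. Tangency: 6/√x = p_x/p_y.
Solve: √x = 6·p_y/p_x, so x*(p_x,p_y) = (6·p_y/p_x)², and y* = (I − p_x·x*)/p_y.
Plugging in: x* = (6·3/12.6)² = 2.0408, y* = 134.0952.
Expenditure on x: 12.6·2.0408 = 25.7143; share = 0.0601.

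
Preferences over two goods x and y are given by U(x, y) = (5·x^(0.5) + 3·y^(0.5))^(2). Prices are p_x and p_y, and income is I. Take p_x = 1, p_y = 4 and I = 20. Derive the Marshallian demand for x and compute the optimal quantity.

MU_x ∝ 5·x^(-0.5), MU_y ∝ 3·y^(-0.5), so MRS = (5/3)·(y/x)^(0.5) = p_x/p_y.
Hence y/x = ((3/5)·p_x/p_y)^(1/(0.5)), i.e. raised to the 2 power.
Substitute y = (y/x)·x into the budget: x* = I/(p_x + p_y·(y/x)).
Numerically y/x = 0.0225, so x* = 20/(1 + 4·0.0225) = 18.3486.

x* = 18.3486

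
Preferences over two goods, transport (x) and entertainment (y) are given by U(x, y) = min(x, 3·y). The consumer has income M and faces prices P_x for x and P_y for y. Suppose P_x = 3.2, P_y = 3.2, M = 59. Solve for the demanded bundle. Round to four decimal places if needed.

x* = 13.8281, y* = 4.6094

Here 3·3.2 + 3.2 = 12.8, giving x* = 13.8281 and y* = 4.6094.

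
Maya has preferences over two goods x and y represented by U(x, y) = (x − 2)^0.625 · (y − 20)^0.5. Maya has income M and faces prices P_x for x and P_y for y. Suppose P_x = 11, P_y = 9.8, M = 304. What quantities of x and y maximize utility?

x* = 6.3434, y* = 23.9002

Let x' = x−2, y' = y−20. MRS = (5/4)·y'/x' = P_x/P_y.
Substituting into the budget: x* = 2 + 5/9·(M − 2·P_x − 20·P_y)/P_x, and y* = 20 + 4/9·(…)/P_y.
Discretionary income = 304 − 2·11 − 20·9.8 = 86; x* = 2 + 5/9·86/11 = 6.3434; y* = 20 + 4/9·86/9.8 = 23.9002.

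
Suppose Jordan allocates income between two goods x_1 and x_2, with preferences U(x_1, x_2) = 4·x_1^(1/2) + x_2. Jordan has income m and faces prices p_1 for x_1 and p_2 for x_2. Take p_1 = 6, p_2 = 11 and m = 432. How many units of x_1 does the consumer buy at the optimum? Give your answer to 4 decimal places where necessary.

Utility is quasi-linear in x_2; the FOC for x_1 is 2/√x_1 = p_1/p_2.
Thus x_1* = (2·p_2/p_1)² — independent of m — with the rest of income spent on x_2.
Plugging in: x_1* = (2·11/6)² = 13.4444.

x_1* = 13.4444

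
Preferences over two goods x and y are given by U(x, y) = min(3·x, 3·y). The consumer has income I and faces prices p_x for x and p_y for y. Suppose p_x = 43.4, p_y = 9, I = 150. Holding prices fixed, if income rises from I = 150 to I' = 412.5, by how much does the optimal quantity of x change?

Leontief preferences: the optimum is at the kink where x/3 = y/3, i.e. y = x.
Budget: p_x·x + p_y·x = I, so (3·p_x + 3·p_y)·x = 3·I.
Demand: x*(p_x,p_y,I) = 3·I/(3·p_x + 3·p_y), y* = 3·I/(3·p_x + 3·p_y).
Here 3·43.4 + 3·9 = 157.2, giving x* = 2.8626.
At I' = 412.5: x* = 7.8721. Change: 7.8721 − 2.8626 = 5.0095.

Δx* = 5.0095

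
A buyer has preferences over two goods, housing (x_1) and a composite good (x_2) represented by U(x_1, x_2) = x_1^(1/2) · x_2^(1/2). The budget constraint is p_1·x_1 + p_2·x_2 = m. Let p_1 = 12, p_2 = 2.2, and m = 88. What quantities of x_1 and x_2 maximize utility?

Demand: x_1*(p_1,p_2,m) = 0.5·m/p_1 and x_2* = 0.5·m/p_2.
At p_1=12, p_2=2.2, m=88: x_1* = 0.5·88/12 = 3.6667, x_2* = 20.

x_1* = 3.6667, x_2* = 20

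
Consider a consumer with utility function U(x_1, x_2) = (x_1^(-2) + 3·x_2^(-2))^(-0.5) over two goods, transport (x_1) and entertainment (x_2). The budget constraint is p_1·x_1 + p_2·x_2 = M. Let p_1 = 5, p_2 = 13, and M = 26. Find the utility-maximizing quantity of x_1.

MU_x_1 ∝ x_1^(-3), MU_x_2 ∝ 3·x_2^(-3), so MRS = (1/3)·(x_2/x_1)^(3) = p_1/p_2.
Hence x_2/x_1 = (3·p_1/p_2)^(1/(3)), i.e. raised to the 1/3 power.
With the ratio pinned down, the budget gives x_1* = M/(p_1 + p_2·(x_2/x_1)) and x_2* = (x_2/x_1)·x_1*.
Numerically x_2/x_1 = 1.048856, so x_1* = 26/(5 + 13·1.048856) = 1.3952.

x_1* = 1.3952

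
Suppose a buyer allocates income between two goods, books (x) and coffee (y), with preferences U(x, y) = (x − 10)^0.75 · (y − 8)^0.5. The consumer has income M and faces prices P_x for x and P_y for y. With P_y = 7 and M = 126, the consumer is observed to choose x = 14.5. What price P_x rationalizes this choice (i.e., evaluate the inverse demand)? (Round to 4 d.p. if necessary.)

P_x = 4

MRS = (3/2)·(y−8)/(x−10). Tangency with P_x/P_y gives y−8 = (2/3)·(P_x/P_y)·(x−10).
After buying the subsistence bundle (10, 8), a share 0.6 of the remaining income goes to x: x* = 10 + 0.6·(M − 10P_x − 8P_y)/P_x.
Set x* = 14.5 in the demand function and solve for P_x: P_x = 4.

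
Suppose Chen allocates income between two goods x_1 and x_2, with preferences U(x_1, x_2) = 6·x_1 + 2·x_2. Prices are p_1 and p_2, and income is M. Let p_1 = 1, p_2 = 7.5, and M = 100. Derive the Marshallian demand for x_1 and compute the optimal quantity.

x_1* = 100

Perfect substitutes: compare marginal utility per dollar. 6/p_1 vs 2/p_2 → 6 vs 0.2667.
x_1 gives more utility per dollar, so spend all income on x_1: x_1* = M/p_1, x_2* = 0.
Numerically: x_1* = 100, x_2* = 0.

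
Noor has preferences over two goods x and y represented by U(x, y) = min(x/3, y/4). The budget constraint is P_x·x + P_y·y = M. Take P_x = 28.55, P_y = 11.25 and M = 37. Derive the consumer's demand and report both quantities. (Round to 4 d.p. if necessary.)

With perfect complements, no substitution: consume in ratio x:y = 3:4.
Budget: P_x·x + P_y·(4/3)·x = M, so (3·P_x + 4·P_y)·x = 3·M.
Demand: x*(P_x,P_y,M) = 3·M/(3·P_x + 4·P_y), y* = 4·M/(3·P_x + 4·P_y).
Here 3·28.55 + 4·11.25 = 130.65, giving x* = 0.8496 and y* = 1.1328.

x* = 0.8496, y* = 1.1328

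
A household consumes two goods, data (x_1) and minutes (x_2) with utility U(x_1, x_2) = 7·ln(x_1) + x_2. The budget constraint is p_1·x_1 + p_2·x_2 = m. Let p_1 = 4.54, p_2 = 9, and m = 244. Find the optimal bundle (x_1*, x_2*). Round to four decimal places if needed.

x_1* = 13.8767, x_2* = 20.1111

MU_x_1 = 7/x_1, MU_x_2 = 1. Tangency: 7/x_1 = p_1/p_2.
So x_1*(p_1,p_2) = 7·p_2/p_1, independent of income; and x_2* = (m − 7·p_2)/p_2.
At the given prices: x_1* = 7·9/4.54 = 13.8767, and x_2* = 20.1111.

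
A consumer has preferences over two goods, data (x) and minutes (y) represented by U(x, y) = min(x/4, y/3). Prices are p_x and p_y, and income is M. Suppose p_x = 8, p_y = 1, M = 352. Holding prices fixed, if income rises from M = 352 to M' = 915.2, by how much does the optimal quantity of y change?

Δy* = 48.2743

With perfect complements, no substitution: consume in ratio x:y = 4:3.
Budget: p_x·x + p_y·(3/4)·x = M, so (4·p_x + 3·p_y)·x = 4·M.
Demand: x*(p_x,p_y,M) = 4·M/(4·p_x + 3·p_y), y* = 3·M/(4·p_x + 3·p_y).
Here 4·8 + 3·1 = 35, giving y* = 30.1714.
At M' = 915.2: y* = 78.4457. Change: 78.4457 − 30.1714 = 48.2743.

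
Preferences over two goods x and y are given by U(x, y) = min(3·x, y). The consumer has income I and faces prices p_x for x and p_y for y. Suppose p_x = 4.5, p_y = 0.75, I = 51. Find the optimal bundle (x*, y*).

x* = 7.5556, y* = 22.6667

Leontief preferences: the optimum is at the kink where x/1 = y/3, i.e. y = 3·x.
Budget: p_x·x + p_y·3·x = I, so (p_x + 3·p_y)·x = I.
Demand: x*(p_x,p_y,I) = I/(p_x + 3·p_y), y* = 3·I/(p_x + 3·p_y).
Here 4.5 + 3·0.75 = 6.75, giving x* = 7.5556 and y* = 22.6667.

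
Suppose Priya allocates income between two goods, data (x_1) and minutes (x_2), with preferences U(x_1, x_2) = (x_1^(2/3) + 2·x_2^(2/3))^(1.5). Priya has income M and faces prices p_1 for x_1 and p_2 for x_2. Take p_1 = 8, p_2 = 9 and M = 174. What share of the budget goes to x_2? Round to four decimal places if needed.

share on x_2 = 0.8634

With the ratio pinned down, the budget gives x_1* = M/(p_1 + p_2·(x_2/x_1)) and x_2* = (x_2/x_1)·x_1*.
Numerically x_2/x_1 = 5.618656, so x_1* = 174/(8 + 9·5.618656) = 2.9709 and x_2* = 5.618656·2.9709 = 16.6925.
Expenditure on x_2: 9·16.6925 = 150.2327; share = 0.8634.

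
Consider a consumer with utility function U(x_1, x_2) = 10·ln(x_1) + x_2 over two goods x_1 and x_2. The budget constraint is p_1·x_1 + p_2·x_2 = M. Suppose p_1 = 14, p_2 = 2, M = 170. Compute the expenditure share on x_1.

So x_1*(p_1,p_2) = 10·p_2/p_1, independent of income; and x_2* = (M − 10·p_2)/p_2.
At the given prices: x_1* = 10·2/14 = 1.4286, and x_2* = 75.
Expenditure on x_1: 14·1.4286 = 20; share = 0.1176.

share on x_1 = 0.1176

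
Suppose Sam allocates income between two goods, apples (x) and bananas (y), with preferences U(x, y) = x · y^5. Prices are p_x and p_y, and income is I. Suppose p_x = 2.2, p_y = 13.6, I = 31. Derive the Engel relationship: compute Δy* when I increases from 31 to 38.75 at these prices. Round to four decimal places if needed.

Δy* = 0.4749

Demand: x*(p_x,p_y,I) = 1/6·I/p_x and y* = 5/6·I/p_y.
At p_x=2.2, p_y=13.6, I=31: y* = 5/6·31/13.6 = 1.8995.
At I' = 38.75: y* = 2.3744. Change: 2.3744 − 1.8995 = 0.4749.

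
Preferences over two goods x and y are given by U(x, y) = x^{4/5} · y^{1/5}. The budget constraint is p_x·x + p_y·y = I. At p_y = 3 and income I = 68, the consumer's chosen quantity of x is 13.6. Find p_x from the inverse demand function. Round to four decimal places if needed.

Tangency: MRS = 4·y/x = p_x/p_y.
So 0.8·p_y·y = 0.2·p_x·x; combined with the budget, a share 0.8 of income goes to x.
Demand: x*(p_x,p_y,I) = 0.8·I/p_x and y* = 0.2·I/p_y.
Set x* = 13.6 in the demand function and solve for p_x: p_x = 4.

p_x = 4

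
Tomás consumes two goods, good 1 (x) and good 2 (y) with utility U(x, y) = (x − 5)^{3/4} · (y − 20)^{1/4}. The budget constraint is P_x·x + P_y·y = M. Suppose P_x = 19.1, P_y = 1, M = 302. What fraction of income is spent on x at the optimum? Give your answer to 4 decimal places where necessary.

This is Cobb-Douglas in (x−5, y−20): tangency gives 0.75·P_y·(y−20) = 0.25·P_x·(x−5).
Substituting into the budget: x* = 5 + 0.75·(M − 5·P_x − 20·P_y)/P_x, and y* = 20 + 0.25·(…)/P_y.
Discretionary income = 302 − 5·19.1 − 20·1 = 186.5; x* = 5 + 0.75·186.5/19.1 = 12.3233; y* = 20 + 0.25·186.5/1 = 66.625.
Expenditure on x: 19.1·12.3233 = 235.375; share = 0.7794.

share on x = 0.7794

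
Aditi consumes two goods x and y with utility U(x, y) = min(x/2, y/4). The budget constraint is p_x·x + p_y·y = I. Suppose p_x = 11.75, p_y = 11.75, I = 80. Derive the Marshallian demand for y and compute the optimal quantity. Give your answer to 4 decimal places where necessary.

y* = 4.539

Demand: x*(p_x,p_y,I) = 2·I/(2·p_x + 4·p_y), y* = 4·I/(2·p_x + 4·p_y).
Here 2·11.75 + 4·11.75 = 70.5, giving y* = 4.539.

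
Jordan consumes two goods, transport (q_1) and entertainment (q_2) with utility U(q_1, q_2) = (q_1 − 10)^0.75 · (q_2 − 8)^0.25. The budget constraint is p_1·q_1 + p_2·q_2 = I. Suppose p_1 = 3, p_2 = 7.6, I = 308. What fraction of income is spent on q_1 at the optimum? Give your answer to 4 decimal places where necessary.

This is Cobb-Douglas in (q_1−10, q_2−8): tangency gives 0.75·p_2·(q_2−8) = 0.25·p_1·(q_1−10).
After buying the subsistence bundle (10, 8), a share 0.75 of the remaining income goes to q_1: q_1* = 10 + 0.75·(I − 10p_1 − 8p_2)/p_1.
Discretionary income = 308 − 10·3 − 8·7.6 = 217.2; q_1* = 10 + 0.75·217.2/3 = 64.3; q_2* = 8 + 0.25·217.2/7.6 = 15.1447.
Expenditure on q_1: 3·64.3 = 192.9; share = 0.6263.

share on q_1 = 0.6263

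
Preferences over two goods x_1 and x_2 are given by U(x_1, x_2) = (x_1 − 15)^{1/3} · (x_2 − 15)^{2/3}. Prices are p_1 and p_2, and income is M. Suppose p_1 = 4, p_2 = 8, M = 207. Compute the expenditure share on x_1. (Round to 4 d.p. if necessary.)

share on x_1 = 0.3333

MRS = (1/2)·(x_2−15)/(x_1−15). Tangency with p_1/p_2 gives x_2−15 = 2·(p_1/p_2)·(x_1−15).
After buying the subsistence bundle (15, 15), a share 1/3 of the remaining income goes to x_1: x_1* = 15 + 1/3·(M − 15p_1 − 15p_2)/p_1.
Discretionary income = 207 − 15·4 − 15·8 = 27; x_1* = 15 + 1/3·27/4 = 17.25; x_2* = 15 + 2/3·27/8 = 17.25.
Expenditure on x_1: 4·17.25 = 69; share = 0.3333.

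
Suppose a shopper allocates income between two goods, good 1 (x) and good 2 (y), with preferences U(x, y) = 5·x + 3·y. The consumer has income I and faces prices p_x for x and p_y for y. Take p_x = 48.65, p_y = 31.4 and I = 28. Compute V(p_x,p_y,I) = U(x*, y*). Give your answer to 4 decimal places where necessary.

Perfect substitutes: compare marginal utility per dollar. 5/p_x vs 3/p_y → 0.1028 vs 0.0955.
x gives more utility per dollar, so spend all income on x: x* = I/p_x, y* = 0.
Numerically: x* = 0.5755, y* = 0.
Utility at the optimum: U(0.5755, 0) = 2.8777.

V = 2.8777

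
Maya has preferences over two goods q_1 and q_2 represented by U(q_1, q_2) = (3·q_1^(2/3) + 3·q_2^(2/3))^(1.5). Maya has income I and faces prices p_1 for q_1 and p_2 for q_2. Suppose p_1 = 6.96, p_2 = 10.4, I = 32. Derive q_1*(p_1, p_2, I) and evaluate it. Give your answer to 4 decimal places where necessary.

MRS = MU_q_1/MU_q_2 = (q_2/q_1)^(1/3). Set equal to p_1/p_2.
Hence q_2/q_1 = (p_1/p_2)^(1/(1/3)), i.e. raised to the 3 power.
With the ratio pinned down, the budget gives q_1* = I/(p_1 + p_2·(q_2/q_1)) and q_2* = (q_2/q_1)·q_1*.
Numerically q_2/q_1 = 0.299728, so q_1* = 32/(6.96 + 10.4·0.299728) = 3.1755.

q_1* = 3.1755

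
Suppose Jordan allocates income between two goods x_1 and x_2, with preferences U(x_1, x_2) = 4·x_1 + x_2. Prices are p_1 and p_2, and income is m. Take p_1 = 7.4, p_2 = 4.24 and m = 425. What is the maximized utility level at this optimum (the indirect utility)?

x_1 gives more utility per dollar, so spend all income on x_1: x_1* = m/p_1, x_2* = 0.
Numerically: x_1* = 57.4324, x_2* = 0.
Utility at the optimum: U(57.4324, 0) = 229.7297.

V = 229.7297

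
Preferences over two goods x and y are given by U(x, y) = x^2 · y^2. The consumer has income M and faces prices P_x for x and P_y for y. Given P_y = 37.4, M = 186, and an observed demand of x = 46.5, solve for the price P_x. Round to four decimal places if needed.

P_x = 2

MU_x/MU_y = (2·y)/(2·x); tangency sets this equal to P_x/P_y.
Rearranging, P_y·y = P_x·x. Substituting into the budget gives P_x·x·(1 + 1) = M.
Demand: x*(P_x,P_y,M) = 0.5·M/P_x and y* = 0.5·M/P_y.
Set x* = 46.5 in the demand function and solve for P_x: P_x = 2.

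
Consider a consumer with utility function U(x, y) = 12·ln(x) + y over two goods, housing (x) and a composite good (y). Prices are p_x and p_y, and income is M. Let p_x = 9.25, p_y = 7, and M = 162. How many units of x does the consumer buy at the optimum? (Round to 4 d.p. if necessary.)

At the given prices: x* = 12·7/9.25 = 9.0811.

x* = 9.0811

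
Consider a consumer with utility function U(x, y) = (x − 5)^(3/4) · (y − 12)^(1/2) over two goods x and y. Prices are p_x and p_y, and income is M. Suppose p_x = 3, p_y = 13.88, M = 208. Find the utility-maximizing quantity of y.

y* = 12.762

MRS = (3/2)·(y−12)/(x−5). Tangency with p_x/p_y gives y−12 = (2/3)·(p_x/p_y)·(x−5).
Substituting into the budget: x* = 5 + 0.6·(M − 5·p_x − 12·p_y)/p_x, and y* = 12 + 0.4·(…)/p_y.
Discretionary income = 208 − 5·3 − 12·13.88 = 26.44; y* = 12 + 0.4·26.44/13.88 = 12.762.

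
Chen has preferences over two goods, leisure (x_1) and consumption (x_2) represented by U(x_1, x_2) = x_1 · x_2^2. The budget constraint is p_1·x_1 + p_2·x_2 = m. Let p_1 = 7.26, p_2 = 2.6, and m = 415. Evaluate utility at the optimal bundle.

V = 215753.1776

MU_x_1/MU_x_2 = (x_2)/(2·x_1); tangency sets this equal to p_1/p_2.
So p_2·x_2 = 2·p_1·x_1; combined with the budget, a share 1/3 of income goes to x_1.
Demand: x_1*(p_1,p_2,m) = 1/3·m/p_1 and x_2* = 2/3·m/p_2.
At p_1=7.26, p_2=2.6, m=415: x_1* = 1/3·415/7.26 = 19.0542, x_2* = 106.4103.
Utility at the optimum: U(19.0542, 106.4103) = 215753.1776.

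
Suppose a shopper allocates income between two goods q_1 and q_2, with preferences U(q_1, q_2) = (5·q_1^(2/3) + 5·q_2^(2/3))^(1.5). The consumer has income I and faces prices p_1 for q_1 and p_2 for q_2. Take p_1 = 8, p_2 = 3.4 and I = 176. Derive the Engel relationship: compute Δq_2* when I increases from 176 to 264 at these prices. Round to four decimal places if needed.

Δq_2* = 21.9226

Substitute q_2 = (q_2/q_1)·q_1 into the budget: q_1* = I/(p_1 + p_2·(q_2/q_1)).
Numerically q_2/q_1 = 13.026664, so q_1* = 176/(8 + 3.4·13.026664) = 3.3658 and q_2* = 13.026664·3.3658 = 43.8452.
At I' = 264: q_2* = 65.7678. Change: 65.7678 − 43.8452 = 21.9226.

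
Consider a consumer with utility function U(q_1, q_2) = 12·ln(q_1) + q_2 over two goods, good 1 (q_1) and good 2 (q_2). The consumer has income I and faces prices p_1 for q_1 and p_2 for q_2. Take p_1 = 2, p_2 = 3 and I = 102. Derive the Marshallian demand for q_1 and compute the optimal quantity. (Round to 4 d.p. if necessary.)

q_1* = 18

Set MRS = p_1/p_2: (12/q_1)/1 = p_1/p_2.
So q_1*(p_1,p_2) = 12·p_2/p_1, independent of income; and q_2* = (I − 12·p_2)/p_2.
At the given prices: q_1* = 12·3/2 = 18.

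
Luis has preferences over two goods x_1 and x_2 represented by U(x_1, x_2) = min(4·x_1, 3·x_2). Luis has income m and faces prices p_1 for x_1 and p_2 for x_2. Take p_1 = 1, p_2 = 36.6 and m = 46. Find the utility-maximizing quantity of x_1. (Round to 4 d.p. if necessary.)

x_1* = 0.9237

With perfect complements, no substitution: consume in ratio x_1:x_2 = 3:4.
Budget: p_1·x_1 + p_2·(4/3)·x_1 = m, so (3·p_1 + 4·p_2)·x_1 = 3·m.
Demand: x_1*(p_1,p_2,m) = 3·m/(3·p_1 + 4·p_2), x_2* = 4·m/(3·p_1 + 4·p_2).
Here 3·1 + 4·36.6 = 149.4, giving x_1* = 0.9237.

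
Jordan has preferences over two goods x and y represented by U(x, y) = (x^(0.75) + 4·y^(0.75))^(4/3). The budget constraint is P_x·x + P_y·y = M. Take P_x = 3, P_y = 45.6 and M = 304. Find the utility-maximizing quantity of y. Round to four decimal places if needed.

y* = 0.453

MU_x ∝ x^(-0.25), MU_y ∝ 4·y^(-0.25), so MRS = (1/4)·(y/x)^(0.25) = P_x/P_y.
Solve for the ratio: y/x = [4·P_x/P_y]^(4).
With the ratio pinned down, the budget gives x* = M/(P_x + P_y·(y/x)) and y* = (y/x)·x*.
Numerically y/x = 0.004796, so x* = 304/(3 + 45.6·0.004796) = 94.4483 and y* = 0.004796·94.4483 = 0.453.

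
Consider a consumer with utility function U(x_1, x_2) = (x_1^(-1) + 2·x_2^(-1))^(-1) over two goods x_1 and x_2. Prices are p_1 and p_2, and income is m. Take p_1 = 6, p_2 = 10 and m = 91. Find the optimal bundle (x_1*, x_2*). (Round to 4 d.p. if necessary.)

MU_x_1 ∝ x_1^(-2), MU_x_2 ∝ 2·x_2^(-2), so MRS = (1/2)·(x_2/x_1)^(2) = p_1/p_2.
Hence x_2/x_1 = (2·p_1/p_2)^(1/(2)), i.e. raised to the 0.5 power.
Substitute x_2 = (x_2/x_1)·x_1 into the budget: x_1* = m/(p_1 + p_2·(x_2/x_1)).
Numerically x_2/x_1 = 1.095445, so x_1* = 91/(6 + 10·1.095445) = 5.3673 and x_2* = 1.095445·5.3673 = 5.8796.

x_1* = 5.3673, x_2* = 5.8796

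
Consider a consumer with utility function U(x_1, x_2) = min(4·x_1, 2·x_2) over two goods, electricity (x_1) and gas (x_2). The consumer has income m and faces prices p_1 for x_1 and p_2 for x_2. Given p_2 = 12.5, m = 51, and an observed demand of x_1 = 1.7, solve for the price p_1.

Leontief preferences: the optimum is at the kink where x_1/2 = x_2/4, i.e. x_2 = 2·x_1.
Budget: p_1·x_1 + p_2·2·x_1 = m, so (2·p_1 + 4·p_2)·x_1 = 2·m.
Demand: x_1*(p_1,p_2,m) = 2·m/(2·p_1 + 4·p_2), x_2* = 4·m/(2·p_1 + 4·p_2).
Set x_1* = 1.7 in the demand function and solve for p_1: p_1 = 5.

p_1 = 5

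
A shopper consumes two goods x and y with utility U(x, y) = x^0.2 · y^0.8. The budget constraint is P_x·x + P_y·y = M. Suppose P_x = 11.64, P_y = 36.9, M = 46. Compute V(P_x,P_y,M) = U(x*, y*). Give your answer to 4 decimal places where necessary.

The MRS is (1/4)·y/x. Set MRS = P_x/P_y.
Rearranging, P_y·y = 4·P_x·x. Substituting into the budget gives P_x·x·(1 + 4) = M.
Demand: x*(P_x,P_y,M) = 0.2·M/P_x and y* = 0.8·M/P_y.
At P_x=11.64, P_y=36.9, M=46: x* = 0.2·46/11.64 = 0.7904, y* = 0.9973.
Utility at the optimum: U(0.7904, 0.9973) = 0.952.

V = 0.952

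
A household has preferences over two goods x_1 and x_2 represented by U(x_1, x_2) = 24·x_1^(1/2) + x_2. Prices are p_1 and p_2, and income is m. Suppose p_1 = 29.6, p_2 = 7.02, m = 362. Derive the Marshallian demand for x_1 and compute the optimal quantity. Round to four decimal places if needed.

MU_x_1 = 12/√x_1, MU_x_2 = 1. Tangency: 12/√x_1 = p_1/p_2.
Solve: √x_1 = 12·p_2/p_1, so x_1*(p_1,p_2) = (12·p_2/p_1)², and x_2* = (m − p_1·x_1*)/p_2.
Plugging in: x_1* = (12·7.02/29.6)² = 8.0994.

x_1* = 8.0994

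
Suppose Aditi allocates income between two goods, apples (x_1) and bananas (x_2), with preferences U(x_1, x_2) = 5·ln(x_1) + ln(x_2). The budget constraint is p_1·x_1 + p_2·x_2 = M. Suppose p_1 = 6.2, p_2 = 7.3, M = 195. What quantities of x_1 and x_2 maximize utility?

At p_1=6.2, p_2=7.3, M=195: x_1* = 5/6·195/6.2 = 26.2097, x_2* = 4.4521.

x_1* = 26.2097, x_2* = 4.4521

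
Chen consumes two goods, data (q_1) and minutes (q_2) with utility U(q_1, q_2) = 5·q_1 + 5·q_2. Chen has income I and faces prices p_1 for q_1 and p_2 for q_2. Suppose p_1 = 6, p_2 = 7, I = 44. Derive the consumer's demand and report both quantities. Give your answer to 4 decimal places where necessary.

Perfect substitutes: compare marginal utility per dollar. 5/p_1 vs 5/p_2 → 0.8333 vs 0.7143.
q_1 gives more utility per dollar, so spend all income on q_1: q_1* = I/p_1, q_2* = 0.
Numerically: q_1* = 7.3333, q_2* = 0.

q_1* = 7.3333, q_2* = 0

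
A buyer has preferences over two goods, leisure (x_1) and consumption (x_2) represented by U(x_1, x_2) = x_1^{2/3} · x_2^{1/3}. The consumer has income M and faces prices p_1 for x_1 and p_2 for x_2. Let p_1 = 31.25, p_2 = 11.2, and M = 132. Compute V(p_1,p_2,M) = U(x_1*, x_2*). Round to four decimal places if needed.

V = 3.1465

The MRS is 2·x_2/x_1. Set MRS = p_1/p_2.
So 2/3·p_2·x_2 = 1/3·p_1·x_1; combined with the budget, a share 2/3 of income goes to x_1.
Demand: x_1*(p_1,p_2,M) = 2/3·M/p_1 and x_2* = 1/3·M/p_2.
At p_1=31.25, p_2=11.2, M=132: x_1* = 2/3·132/31.25 = 2.816, x_2* = 3.9286.
Utility at the optimum: U(2.816, 3.9286) = 3.1465.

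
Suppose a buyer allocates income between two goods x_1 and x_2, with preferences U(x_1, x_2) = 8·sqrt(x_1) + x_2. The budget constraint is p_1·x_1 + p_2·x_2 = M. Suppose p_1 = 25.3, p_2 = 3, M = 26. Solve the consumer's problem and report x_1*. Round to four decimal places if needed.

x_1* = 0.225

Thus x_1* = (4·p_2/p_1)² — independent of M — with the rest of income spent on x_2.
Plugging in: x_1* = (4·3/25.3)² = 0.225.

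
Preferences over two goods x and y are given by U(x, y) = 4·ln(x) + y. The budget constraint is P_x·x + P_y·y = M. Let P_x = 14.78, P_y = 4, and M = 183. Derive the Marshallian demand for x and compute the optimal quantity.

So x*(P_x,P_y) = 4·P_y/P_x, independent of income; and y* = (M − 4·P_y)/P_y.
At the given prices: x* = 4·4/14.78 = 1.0825.

x* = 1.0825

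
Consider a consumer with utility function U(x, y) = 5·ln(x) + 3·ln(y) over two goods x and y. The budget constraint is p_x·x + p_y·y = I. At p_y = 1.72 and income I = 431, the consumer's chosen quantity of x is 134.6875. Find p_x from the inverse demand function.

p_x = 2

Tangency: MRS = (5/3)·y/x = p_x/p_y.
Rearranging, p_y·y = (3/5)·p_x·x. Substituting into the budget gives p_x·x·(1 + (3/5)) = I.
Demand: x*(p_x,p_y,I) = 0.625·I/p_x and y* = 0.375·I/p_y.
Set x* = 134.6875 in the demand function and solve for p_x: p_x = 2.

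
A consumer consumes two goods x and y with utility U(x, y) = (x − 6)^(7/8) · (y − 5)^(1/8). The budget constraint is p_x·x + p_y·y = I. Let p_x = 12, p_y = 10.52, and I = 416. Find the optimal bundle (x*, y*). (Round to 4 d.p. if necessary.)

x* = 27.2479, y* = 8.4625

After buying the subsistence bundle (6, 5), a share 0.875 of the remaining income goes to x: x* = 6 + 0.875·(I − 6p_x − 5p_y)/p_x.
Discretionary income = 416 − 6·12 − 5·10.52 = 291.4; x* = 6 + 0.875·291.4/12 = 27.2479; y* = 5 + 0.125·291.4/10.52 = 8.4625.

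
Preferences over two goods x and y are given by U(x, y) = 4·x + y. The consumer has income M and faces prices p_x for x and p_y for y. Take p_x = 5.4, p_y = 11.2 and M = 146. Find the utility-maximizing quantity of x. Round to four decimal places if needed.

x* = 27.037

Linear utility — the consumer picks whichever good has higher MU/price: 4/5.4 = 0.7407 vs 1/11.2 = 0.0893.
x gives more utility per dollar, so spend all income on x: x* = M/p_x, y* = 0.
Numerically: x* = 27.037, y* = 0.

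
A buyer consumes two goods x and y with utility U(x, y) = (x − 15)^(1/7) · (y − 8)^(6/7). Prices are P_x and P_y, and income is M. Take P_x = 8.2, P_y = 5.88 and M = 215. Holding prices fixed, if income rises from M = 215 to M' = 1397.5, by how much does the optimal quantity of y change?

Δy* = 172.3761

MRS = (1/6)·(y−8)/(x−15). Tangency with P_x/P_y gives y−8 = 6·(P_x/P_y)·(x−15).
After buying the subsistence bundle (15, 8), a share 1/7 of the remaining income goes to x: x* = 15 + 1/7·(M − 15P_x − 8P_y)/P_x.
Discretionary income = 215 − 15·8.2 − 8·5.88 = 44.96; y* = 8 + 6/7·44.96/5.88 = 14.5539.
At M' = 1397.5: y* = 186.93. Change: 186.93 − 14.5539 = 172.3761.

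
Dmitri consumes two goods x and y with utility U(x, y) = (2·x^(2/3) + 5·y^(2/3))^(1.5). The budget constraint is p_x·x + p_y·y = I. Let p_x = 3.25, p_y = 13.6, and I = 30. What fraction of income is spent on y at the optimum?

Numerically y/x = 0.213232, so x* = 30/(3.25 + 13.6·0.213232) = 4.8781 and y* = 0.213232·4.8781 = 1.0402.
Expenditure on y: 13.6·1.0402 = 14.1462; share = 0.4715.

share on y = 0.4715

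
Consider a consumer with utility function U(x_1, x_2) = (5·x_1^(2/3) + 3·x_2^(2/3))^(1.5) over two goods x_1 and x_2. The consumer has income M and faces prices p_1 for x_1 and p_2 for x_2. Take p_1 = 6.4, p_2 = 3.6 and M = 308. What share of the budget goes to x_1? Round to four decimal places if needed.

MU_x_1 ∝ 5·x_1^(-1/3), MU_x_2 ∝ 3·x_2^(-1/3), so MRS = (5/3)·(x_2/x_1)^(1/3) = p_1/p_2.
Solve for the ratio: x_2/x_1 = [(3/5)·p_1/p_2]^(3).
Substitute x_2 = (x_2/x_1)·x_1 into the budget: x_1* = M/(p_1 + p_2·(x_2/x_1)).
Numerically x_2/x_1 = 1.21363, so x_1* = 308/(6.4 + 3.6·1.21363) = 28.6004 and x_2* = 1.21363·28.6004 = 34.7103.
Expenditure on x_1: 6.4·28.6004 = 183.0428; share = 0.5943.

share on x_1 = 0.5943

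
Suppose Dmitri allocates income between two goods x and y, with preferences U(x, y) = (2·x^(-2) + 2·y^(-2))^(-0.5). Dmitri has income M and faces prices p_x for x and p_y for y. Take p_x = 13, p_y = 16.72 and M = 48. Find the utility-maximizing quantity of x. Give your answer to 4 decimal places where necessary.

From the CES first-order condition, (y/x)^(3) = p_x/p_y.
Solve for the ratio: y/x = [p_x/p_y]^(1/3).
With the ratio pinned down, the budget gives x* = M/(p_x + p_y·(y/x)) and y* = (y/x)·x*.
Numerically y/x = 0.919537, so x* = 48/(13 + 16.72·0.919537) = 1.6917.

x* = 1.6917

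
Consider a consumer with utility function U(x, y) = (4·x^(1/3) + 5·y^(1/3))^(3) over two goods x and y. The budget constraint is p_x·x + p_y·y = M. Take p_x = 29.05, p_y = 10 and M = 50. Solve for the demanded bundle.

x* = 0.5089, y* = 3.5216

From the CES first-order condition, (4/5)·(y/x)^(2/3) = p_x/p_y.
Hence y/x = ((5/4)·p_x/p_y)^(1/(2/3)), i.e. raised to the 1.5 power.
Substitute y = (y/x)·x into the budget: x* = M/(p_x + p_y·(y/x)).
Numerically y/x = 6.919652, so x* = 50/(29.05 + 10·6.919652) = 0.5089 and y* = 6.919652·0.5089 = 3.5216.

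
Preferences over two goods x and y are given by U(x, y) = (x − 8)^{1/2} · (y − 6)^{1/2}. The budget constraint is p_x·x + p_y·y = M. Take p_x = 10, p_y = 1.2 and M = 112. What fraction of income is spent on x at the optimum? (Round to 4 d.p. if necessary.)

This is Cobb-Douglas in (x−8, y−6): tangency gives 0.5·p_y·(y−6) = 0.5·p_x·(x−8).
After buying the subsistence bundle (8, 6), a share 0.5 of the remaining income goes to x: x* = 8 + 0.5·(M − 8p_x − 6p_y)/p_x.
Discretionary income = 112 − 8·10 − 6·1.2 = 24.8; x* = 8 + 0.5·24.8/10 = 9.24; y* = 6 + 0.5·24.8/1.2 = 16.3333.
Expenditure on x: 10·9.24 = 92.4; share = 0.825.

share on x = 0.825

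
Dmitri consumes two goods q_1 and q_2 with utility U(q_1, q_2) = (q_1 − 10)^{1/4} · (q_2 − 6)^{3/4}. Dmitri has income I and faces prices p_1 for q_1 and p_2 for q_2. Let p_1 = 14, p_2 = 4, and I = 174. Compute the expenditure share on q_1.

This is Cobb-Douglas in (q_1−10, q_2−6): tangency gives 0.25·p_2·(q_2−6) = 0.75·p_1·(q_1−10).
Substituting into the budget: q_1* = 10 + 0.25·(I − 10·p_1 − 6·p_2)/p_1, and q_2* = 6 + 0.75·(…)/p_2.
Discretionary income = 174 − 10·14 − 6·4 = 10; q_1* = 10 + 0.25·10/14 = 10.1786; q_2* = 6 + 0.75·10/4 = 7.875.
Expenditure on q_1: 14·10.1786 = 142.5; share = 0.819.

share on q_1 = 0.819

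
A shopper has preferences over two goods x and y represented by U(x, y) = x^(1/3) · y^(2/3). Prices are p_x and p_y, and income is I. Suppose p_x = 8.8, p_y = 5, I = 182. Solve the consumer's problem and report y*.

y* = 24.2667

The MRS is (1/2)·y/x. Set MRS = p_x/p_y.
So 1/3·p_y·y = 2/3·p_x·x; combined with the budget, a share 1/3 of income goes to x.
Demand: x*(p_x,p_y,I) = 1/3·I/p_x and y* = 2/3·I/p_y.
At p_x=8.8, p_y=5, I=182: y* = 2/3·182/5 = 24.2667.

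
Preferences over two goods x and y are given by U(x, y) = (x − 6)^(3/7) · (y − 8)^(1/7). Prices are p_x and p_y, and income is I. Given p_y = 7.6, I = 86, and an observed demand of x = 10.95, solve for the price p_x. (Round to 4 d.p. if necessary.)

p_x = 2

MRS = 3·(y−8)/(x−6). Tangency with p_x/p_y gives y−8 = (1/3)·(p_x/p_y)·(x−6).
After buying the subsistence bundle (6, 8), a share 0.75 of the remaining income goes to x: x* = 6 + 0.75·(I − 6p_x − 8p_y)/p_x.
Set x* = 10.95 in the demand function and solve for p_x: p_x = 2.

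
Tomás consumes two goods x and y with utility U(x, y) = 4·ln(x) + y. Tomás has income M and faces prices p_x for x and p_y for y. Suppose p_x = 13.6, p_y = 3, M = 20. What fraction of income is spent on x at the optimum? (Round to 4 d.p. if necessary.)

MU_x = 4/x, MU_y = 1. Tangency: 4/x = p_x/p_y.
So x*(p_x,p_y) = 4·p_y/p_x, independent of income; and y* = (M − 4·p_y)/p_y.
At the given prices: x* = 4·3/13.6 = 0.8824, and y* = 2.6667.
Expenditure on x: 13.6·0.8824 = 12; share = 0.6.

share on x = 0.6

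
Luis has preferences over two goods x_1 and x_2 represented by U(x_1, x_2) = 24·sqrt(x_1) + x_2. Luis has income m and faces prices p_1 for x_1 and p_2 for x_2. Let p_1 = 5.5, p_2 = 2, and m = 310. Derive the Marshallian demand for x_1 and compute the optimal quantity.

Utility is quasi-linear in x_2; the FOC for x_1 is 12/√x_1 = p_1/p_2.
Thus x_1* = (12·p_2/p_1)² — independent of m — with the rest of income spent on x_2.
Plugging in: x_1* = (12·2/5.5)² = 19.0413.

x_1* = 19.0413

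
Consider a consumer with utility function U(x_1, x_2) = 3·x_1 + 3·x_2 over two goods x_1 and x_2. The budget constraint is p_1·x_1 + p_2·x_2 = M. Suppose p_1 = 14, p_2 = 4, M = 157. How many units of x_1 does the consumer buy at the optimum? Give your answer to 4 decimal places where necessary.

x_1* = 0

Linear utility — the consumer picks whichever good has higher MU/price: 3/14 = 0.2143 vs 3/4 = 0.75.
x_2 gives more utility per dollar, so spend all income on x_2: x_2* = M/p_2, x_1* = 0.
Numerically: x_1* = 0, x_2* = 39.25.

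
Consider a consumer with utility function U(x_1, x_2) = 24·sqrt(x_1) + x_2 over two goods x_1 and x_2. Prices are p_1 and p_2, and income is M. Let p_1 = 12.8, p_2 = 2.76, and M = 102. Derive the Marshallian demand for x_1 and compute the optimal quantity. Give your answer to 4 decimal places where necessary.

x_1* = 6.6952

MU_x_1 = 12/√x_1, MU_x_2 = 1. Tangency: 12/√x_1 = p_1/p_2.
Solve: √x_1 = 12·p_2/p_1, so x_1*(p_1,p_2) = (12·p_2/p_1)², and x_2* = (M − p_1·x_1*)/p_2.
Plugging in: x_1* = (12·2.76/12.8)² = 6.6952.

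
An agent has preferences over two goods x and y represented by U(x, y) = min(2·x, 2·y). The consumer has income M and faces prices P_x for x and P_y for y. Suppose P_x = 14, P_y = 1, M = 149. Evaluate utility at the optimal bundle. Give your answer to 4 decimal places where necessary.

Leontief preferences: the optimum is at the kink where x/2 = y/2, i.e. y = x.
Budget: P_x·x + P_y·x = M, so (2·P_x + 2·P_y)·x = 2·M.
Demand: x*(P_x,P_y,M) = 2·M/(2·P_x + 2·P_y), y* = 2·M/(2·P_x + 2·P_y).
Here 2·14 + 2·1 = 30, giving x* = 9.9333 and y* = 9.9333.
Utility at the optimum: U(9.9333, 9.9333) = 19.8667.

V = 19.8667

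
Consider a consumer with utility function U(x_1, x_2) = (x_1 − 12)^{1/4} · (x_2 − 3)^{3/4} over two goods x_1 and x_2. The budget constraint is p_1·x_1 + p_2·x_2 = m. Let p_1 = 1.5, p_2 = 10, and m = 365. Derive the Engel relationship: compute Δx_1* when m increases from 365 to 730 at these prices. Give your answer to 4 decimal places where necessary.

After buying the subsistence bundle (12, 3), a share 0.25 of the remaining income goes to x_1: x_1* = 12 + 0.25·(m − 12p_1 − 3p_2)/p_1.
Discretionary income = 365 − 12·1.5 − 3·10 = 317; x_1* = 12 + 0.25·317/1.5 = 64.8333.
At m' = 730: x_1* = 125.6667. Change: 125.6667 − 64.8333 = 60.8333.

Δx_1* = 60.8333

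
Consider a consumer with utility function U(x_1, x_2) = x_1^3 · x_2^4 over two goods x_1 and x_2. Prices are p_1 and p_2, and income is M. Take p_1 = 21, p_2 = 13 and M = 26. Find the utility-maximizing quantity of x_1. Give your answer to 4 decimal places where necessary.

x_1* = 0.5306

Demand: x_1*(p_1,p_2,M) = 3/7·M/p_1 and x_2* = 4/7·M/p_2.
At p_1=21, p_2=13, M=26: x_1* = 3/7·26/21 = 0.5306.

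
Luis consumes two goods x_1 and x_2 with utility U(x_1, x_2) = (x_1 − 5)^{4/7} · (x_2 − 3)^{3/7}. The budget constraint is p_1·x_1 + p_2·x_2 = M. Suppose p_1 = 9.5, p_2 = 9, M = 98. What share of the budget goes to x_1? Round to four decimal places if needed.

MRS = (4/3)·(x_2−3)/(x_1−5). Tangency with p_1/p_2 gives x_2−3 = (3/4)·(p_1/p_2)·(x_1−5).
After buying the subsistence bundle (5, 3), a share 4/7 of the remaining income goes to x_1: x_1* = 5 + 4/7·(M − 5p_1 − 3p_2)/p_1.
Discretionary income = 98 − 5·9.5 − 3·9 = 23.5; x_1* = 5 + 4/7·23.5/9.5 = 6.4135; x_2* = 3 + 3/7·23.5/9 = 4.119.
Expenditure on x_1: 9.5·6.4135 = 60.9286; share = 0.6217.

share on x_1 = 0.6217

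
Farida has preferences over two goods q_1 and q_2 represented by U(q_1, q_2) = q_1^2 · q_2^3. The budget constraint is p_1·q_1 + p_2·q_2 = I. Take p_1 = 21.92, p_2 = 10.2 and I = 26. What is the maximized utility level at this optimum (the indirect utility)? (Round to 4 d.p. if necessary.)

V = 0.8053

Demand: q_1*(p_1,p_2,I) = 0.4·I/p_1 and q_2* = 0.6·I/p_2.
At p_1=21.92, p_2=10.2, I=26: q_1* = 0.4·26/21.92 = 0.4745, q_2* = 1.5294.
Utility at the optimum: U(0.4745, 1.5294) = 0.8053.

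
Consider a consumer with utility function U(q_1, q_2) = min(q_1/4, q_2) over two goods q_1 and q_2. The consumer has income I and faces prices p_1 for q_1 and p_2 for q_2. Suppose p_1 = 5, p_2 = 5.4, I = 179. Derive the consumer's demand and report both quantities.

q_1* = 28.189, q_2* = 7.0472

Leontief preferences: the optimum is at the kink where q_1/4 = q_2/1, i.e. q_2 = (1/4)·q_1.
Budget: p_1·q_1 + p_2·(1/4)·q_1 = I, so (4·p_1 + p_2)·q_1 = 4·I.
Demand: q_1*(p_1,p_2,I) = 4·I/(4·p_1 + p_2), q_2* = I/(4·p_1 + p_2).
Here 4·5 + 5.4 = 25.4, giving q_1* = 28.189 and q_2* = 7.0472.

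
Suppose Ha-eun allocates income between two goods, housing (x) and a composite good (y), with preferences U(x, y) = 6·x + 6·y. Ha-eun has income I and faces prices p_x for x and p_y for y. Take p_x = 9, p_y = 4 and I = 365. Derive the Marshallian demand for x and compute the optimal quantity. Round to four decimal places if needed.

Linear utility — the consumer picks whichever good has higher MU/price: 6/9 = 0.6667 vs 6/4 = 1.5.
y gives more utility per dollar, so spend all income on y: y* = I/p_y, x* = 0.
Numerically: x* = 0, y* = 91.25.

x* = 0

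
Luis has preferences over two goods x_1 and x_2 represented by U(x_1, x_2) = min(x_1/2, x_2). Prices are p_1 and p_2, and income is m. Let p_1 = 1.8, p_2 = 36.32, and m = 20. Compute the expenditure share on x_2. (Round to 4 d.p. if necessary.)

Leontief preferences: the optimum is at the kink where x_1/2 = x_2/1, i.e. x_2 = (1/2)·x_1.
Budget: p_1·x_1 + p_2·(1/2)·x_1 = m, so (2·p_1 + p_2)·x_1 = 2·m.
Demand: x_1*(p_1,p_2,m) = 2·m/(2·p_1 + p_2), x_2* = m/(2·p_1 + p_2).
Here 2·1.8 + 36.32 = 39.92, giving x_1* = 1.002 and x_2* = 0.501.
Expenditure on x_2: 36.32·0.501 = 18.1964; share = 0.9098.

share on x_2 = 0.9098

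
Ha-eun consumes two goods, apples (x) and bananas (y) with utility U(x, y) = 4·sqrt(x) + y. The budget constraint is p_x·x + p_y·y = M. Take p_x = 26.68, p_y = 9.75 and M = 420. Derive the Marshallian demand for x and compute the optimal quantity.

x* = 0.5342

Set MRS = p_x/p_y: 2·x^(−1/2) = p_x/p_y.
Thus x* = (2·p_y/p_x)² — independent of M — with the rest of income spent on y.
Plugging in: x* = (2·9.75/26.68)² = 0.5342.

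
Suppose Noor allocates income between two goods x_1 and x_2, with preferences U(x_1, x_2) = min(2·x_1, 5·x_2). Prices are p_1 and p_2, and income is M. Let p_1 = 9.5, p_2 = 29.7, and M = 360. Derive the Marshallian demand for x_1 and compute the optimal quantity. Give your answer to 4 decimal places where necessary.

x_1* = 16.8382

Demand: x_1*(p_1,p_2,M) = 5·M/(5·p_1 + 2·p_2), x_2* = 2·M/(5·p_1 + 2·p_2).
Here 5·9.5 + 2·29.7 = 106.9, giving x_1* = 16.8382.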